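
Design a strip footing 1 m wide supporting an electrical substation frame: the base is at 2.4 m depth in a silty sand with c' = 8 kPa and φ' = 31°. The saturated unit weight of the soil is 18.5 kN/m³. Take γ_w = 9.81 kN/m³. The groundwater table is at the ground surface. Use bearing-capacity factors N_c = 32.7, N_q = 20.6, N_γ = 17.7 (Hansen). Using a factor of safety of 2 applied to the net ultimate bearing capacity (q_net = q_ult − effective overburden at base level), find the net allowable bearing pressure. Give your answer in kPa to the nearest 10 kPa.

Water table at ground surface, so effective unit weight γ' = 18.5 − 9.81 = 8.69 kN/m³ is used throughout; overburden q = 8.69 × 2.4 = 20.856 kPa; the same γ' applies in the ½γBN_γ term.
Cohesion term c·N_c = 8 × 32.7 = 261.6 kPa; surcharge term q·N_q = 20.856 × 20.6 = 429.63 kPa; self-weight term 0.5·γ·B·N_γ = 0.5 × 8.69 × 1 × 17.7 = 76.906 kPa.
q_ult = 261.6 + 429.63 + 76.906 = 768.14 kPa.
Net ultimate: q_net = 768.14 − 20.856 = 747.28 kPa.
q_all(net) = 747.28 / 2 = 373.64 kPa.

q_all(net) ≈ 370 kPa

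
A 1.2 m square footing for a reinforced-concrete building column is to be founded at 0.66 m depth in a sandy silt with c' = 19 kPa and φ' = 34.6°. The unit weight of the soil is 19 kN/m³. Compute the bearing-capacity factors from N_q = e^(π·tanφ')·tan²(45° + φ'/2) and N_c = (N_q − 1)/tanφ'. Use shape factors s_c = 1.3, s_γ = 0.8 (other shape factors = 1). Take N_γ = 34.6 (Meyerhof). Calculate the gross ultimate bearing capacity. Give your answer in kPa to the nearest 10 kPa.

q_ult ≈ 1810 kPa

tan34.6° = 0.6899, so N_q = e^(π×0.6899)·tan²(62.3°) = 8.734 × 3.628 = 31.69.
N_c = (31.69 − 1)/tan34.6° = 44.48.
Overburden at base level: q = 19 × 0.66 = 12.54 kPa.
Cohesion term c·N_c·s_c = 19 × 44.483 × 1.3 = 1098.7 kPa; surcharge term q·N_q = 12.54 × 31.687 = 397.36 kPa; self-weight term 0.5·γ·B·N_γ·s_γ = 0.5 × 19 × 1.2 × 34.6 × 0.8 = 315.55 kPa.
q_ult = 1098.7 + 397.36 + 315.55 = 1811.6 kPa.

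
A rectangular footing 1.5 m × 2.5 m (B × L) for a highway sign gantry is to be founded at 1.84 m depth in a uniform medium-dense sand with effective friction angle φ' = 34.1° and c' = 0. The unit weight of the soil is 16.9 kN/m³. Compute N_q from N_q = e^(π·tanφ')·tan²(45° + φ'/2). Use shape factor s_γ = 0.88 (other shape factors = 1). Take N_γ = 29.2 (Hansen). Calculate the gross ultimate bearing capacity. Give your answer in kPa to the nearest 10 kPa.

q_ult ≈ 1250 kPa

tan34.1° = 0.6771, so N_q = e^(π×0.6771)·tan²(62.05°) = 8.39 × 3.552 = 29.8.
q = γ·D_f = 16.9 × 1.84 = 31.096 kPa.
q·N_q = 31.096 × 29.801 = 926.7 kPa
0.5·γ·B·N_γ·s_γ = 0.5 × 16.9 × 1.5 × 29.2 × 0.88 = 325.7 kPa
q_ult = 926.7 + 325.7 = 1252.4 kPa.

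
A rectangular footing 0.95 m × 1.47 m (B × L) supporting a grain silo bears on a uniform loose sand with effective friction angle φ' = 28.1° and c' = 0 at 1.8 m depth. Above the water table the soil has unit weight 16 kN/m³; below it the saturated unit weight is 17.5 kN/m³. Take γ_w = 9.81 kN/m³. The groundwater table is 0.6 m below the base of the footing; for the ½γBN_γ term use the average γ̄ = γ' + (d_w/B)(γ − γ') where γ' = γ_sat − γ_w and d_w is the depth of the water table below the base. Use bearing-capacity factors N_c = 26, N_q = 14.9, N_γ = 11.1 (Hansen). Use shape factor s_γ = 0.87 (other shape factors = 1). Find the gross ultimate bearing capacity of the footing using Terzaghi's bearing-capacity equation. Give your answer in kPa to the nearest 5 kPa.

q_ult ≈ 490 kPa

Overburden at base level: q = 16 × 1.8 = 28.8 kPa.
The water table is 0.6 m below the base (< B = 0.95 m), so the ½γBN_γ term uses γ̄ = γ' + (d_w/B)(γ − γ') = 7.69 + (0.6/0.95)(16 − 7.69) = 12.938 kN/m³.
Surcharge term q·N_q = 28.8 × 14.9 = 429.12 kPa; self-weight term 0.5·γ·B·N_γ·s_γ = 0.5 × 12.938 × 0.95 × 11.1 × 0.87 = 59.35 kPa.
q_ult = 429.12 + 59.35 = 488.47 kPa.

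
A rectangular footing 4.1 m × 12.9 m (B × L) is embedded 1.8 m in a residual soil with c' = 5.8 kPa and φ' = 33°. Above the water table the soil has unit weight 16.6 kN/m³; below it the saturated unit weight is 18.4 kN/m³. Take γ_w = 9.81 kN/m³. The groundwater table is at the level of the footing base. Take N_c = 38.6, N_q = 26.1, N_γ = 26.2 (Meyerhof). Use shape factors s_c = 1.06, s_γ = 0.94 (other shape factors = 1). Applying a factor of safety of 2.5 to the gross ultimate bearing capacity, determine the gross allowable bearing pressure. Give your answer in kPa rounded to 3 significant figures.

q_all ≈ 580 kPa

Overburden at base level: q = 16.6 × 1.8 = 29.88 kPa.
Below the base the soil is submerged, so the ½γBN_γ term uses γ' = 18.4 − 9.81 = 8.59 kN/m³.
Cohesion term c·N_c·s_c = 5.8 × 38.6 × 1.06 = 237.31 kPa; surcharge term q·N_q = 29.88 × 26.1 = 779.87 kPa; self-weight term 0.5·γ·B·N_γ·s_γ = 0.5 × 8.59 × 4.1 × 26.2 × 0.94 = 433.69 kPa.
q_ult = 237.31 + 779.87 + 433.69 = 1450.9 kPa.
q_all = q_ult / FS = 1450.9 / 2.5 = 580.35 kPa.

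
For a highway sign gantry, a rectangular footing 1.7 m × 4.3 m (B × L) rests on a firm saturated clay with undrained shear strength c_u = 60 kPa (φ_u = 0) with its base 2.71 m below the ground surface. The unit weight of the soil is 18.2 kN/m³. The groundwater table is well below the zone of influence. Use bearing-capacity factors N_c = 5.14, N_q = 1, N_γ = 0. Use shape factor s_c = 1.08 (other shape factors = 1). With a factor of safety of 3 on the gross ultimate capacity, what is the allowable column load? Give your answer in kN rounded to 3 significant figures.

P_all ≈ 932 kN

Effective surcharge at the founding depth q = γ·D_f = 18.2 × 2.71 = 49.322 kPa.
q_ult = c·N_c·s_c + q·N_q
     = 60 × 5.14 × 1.08 + 49.322 × 1
     = 333.07 + 49.322 = 382.39 kPa.
Gross allowable pressure q_all = 382.39 / 3 = 127.46 kPa.
Footing area = 7.31 m², so allowable column load = 127.46 × 7.31 = 931.77 kN.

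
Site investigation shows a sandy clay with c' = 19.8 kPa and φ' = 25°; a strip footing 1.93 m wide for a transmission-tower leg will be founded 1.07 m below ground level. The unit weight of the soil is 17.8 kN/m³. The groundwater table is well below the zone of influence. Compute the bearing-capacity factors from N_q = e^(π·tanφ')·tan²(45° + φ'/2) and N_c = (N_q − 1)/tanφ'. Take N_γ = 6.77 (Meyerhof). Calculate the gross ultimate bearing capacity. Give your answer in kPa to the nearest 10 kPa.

q_ult ≈ 730 kPa

tan25° = 0.4663, so N_q = e^(π×0.4663)·tan²(57.5°) = 4.327 × 2.464 = 10.66.
N_c = (10.66 − 1)/tan25° = 20.72.
Overburden at base level: q = 17.8 × 1.07 = 19.046 kPa.
Cohesion term c·N_c = 19.8 × 20.721 = 410.27 kPa; surcharge term q·N_q = 19.046 × 10.662 = 203.07 kPa; self-weight term 0.5·γ·B·N_γ = 0.5 × 17.8 × 1.93 × 6.77 = 116.29 kPa.
q_ult = 410.27 + 203.07 + 116.29 = 729.63 kPa.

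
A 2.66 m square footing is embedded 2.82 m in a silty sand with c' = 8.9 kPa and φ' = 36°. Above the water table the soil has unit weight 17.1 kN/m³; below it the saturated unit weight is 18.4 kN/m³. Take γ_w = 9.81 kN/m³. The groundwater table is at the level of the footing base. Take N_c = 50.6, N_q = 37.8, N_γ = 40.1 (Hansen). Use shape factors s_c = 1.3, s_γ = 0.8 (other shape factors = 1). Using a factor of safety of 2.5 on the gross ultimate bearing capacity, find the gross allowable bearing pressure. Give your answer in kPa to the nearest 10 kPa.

q_all ≈ 1110 kPa

Overburden at base level: q = 17.1 × 2.82 = 48.222 kPa.
Below the base the soil is submerged, so the ½γBN_γ term uses γ' = 18.4 − 9.81 = 8.59 kN/m³.
Cohesion term c·N_c·s_c = 8.9 × 50.6 × 1.3 = 585.44 kPa; surcharge term q·N_q = 48.222 × 37.8 = 1822.8 kPa; self-weight term 0.5·γ·B·N_γ·s_γ = 0.5 × 8.59 × 2.66 × 40.1 × 0.8 = 366.5 kPa.
q_ult = 585.44 + 1822.8 + 366.5 = 2774.7 kPa.
q_all = 2774.7 / 2.5 = 1109.9 kPa.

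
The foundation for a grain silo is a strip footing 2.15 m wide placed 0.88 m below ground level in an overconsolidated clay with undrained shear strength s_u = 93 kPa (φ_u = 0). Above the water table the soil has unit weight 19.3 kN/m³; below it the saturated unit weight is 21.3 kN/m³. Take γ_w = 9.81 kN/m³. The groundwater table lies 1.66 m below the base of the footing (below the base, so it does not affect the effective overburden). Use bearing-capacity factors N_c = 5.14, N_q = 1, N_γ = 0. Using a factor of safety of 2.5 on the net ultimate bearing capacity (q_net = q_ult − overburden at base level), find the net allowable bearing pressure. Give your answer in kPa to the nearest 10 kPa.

q_all(net) ≈ 190 kPa

q = γ·D_f = 19.3 × 0.88 = 16.984 kPa.
c·N_c = 93 × 5.14 = 478.02 kPa
q·N_q = 16.984 × 1 = 16.984 kPa
q_ult = 478.02 + 16.984 = 495 kPa.
q_net = 495 − 16.984 = 478.02 kPa.
q_all(net) = 478.02 / 2.5 = 191.21 kPa.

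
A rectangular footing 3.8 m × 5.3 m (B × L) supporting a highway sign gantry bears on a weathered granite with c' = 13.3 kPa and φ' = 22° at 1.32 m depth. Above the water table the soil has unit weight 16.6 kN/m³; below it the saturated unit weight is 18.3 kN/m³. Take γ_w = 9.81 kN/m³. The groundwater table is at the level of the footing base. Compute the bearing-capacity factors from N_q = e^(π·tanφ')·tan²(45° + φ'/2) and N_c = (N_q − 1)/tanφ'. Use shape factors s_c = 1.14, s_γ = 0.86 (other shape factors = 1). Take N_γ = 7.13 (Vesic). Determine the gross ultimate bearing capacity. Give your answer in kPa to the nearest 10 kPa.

tan22° = 0.404, so N_q = e^(π×0.404)·tan²(56°) = 3.558 × 2.198 = 7.82.
N_c = (7.82 − 1)/tan22° = 16.88.
Overburden at base level: q = 16.6 × 1.32 = 21.912 kPa.
Below the base the soil is submerged, so the ½γBN_γ term uses γ' = 18.3 − 9.81 = 8.49 kN/m³.
Cohesion term c·N_c·s_c = 13.3 × 16.883 × 1.14 = 255.98 kPa; surcharge term q·N_q = 21.912 × 7.8211 = 171.38 kPa; self-weight term 0.5·γ·B·N_γ·s_γ = 0.5 × 8.49 × 3.8 × 7.13 × 0.86 = 98.912 kPa.
q_ult = 255.98 + 171.38 + 98.912 = 526.27 kPa.

q_ult ≈ 530 kPa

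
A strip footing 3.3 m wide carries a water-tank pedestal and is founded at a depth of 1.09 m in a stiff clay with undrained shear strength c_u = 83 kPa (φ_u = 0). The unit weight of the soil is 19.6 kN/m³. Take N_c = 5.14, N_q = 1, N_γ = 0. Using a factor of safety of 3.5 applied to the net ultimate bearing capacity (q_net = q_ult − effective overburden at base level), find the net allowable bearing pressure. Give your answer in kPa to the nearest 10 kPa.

Overburden at base level: q = 19.6 × 1.09 = 21.364 kPa.
Cohesion term c·N_c = 83 × 5.14 = 426.62 kPa; surcharge term q·N_q = 21.364 × 1 = 21.364 kPa.
q_ult = 426.62 + 21.364 = 447.98 kPa.
Net ultimate: q_net = 447.98 − 21.364 = 426.62 kPa.
q_all(net) = 426.62 / 3.5 = 121.89 kPa.

q_all(net) ≈ 120 kPa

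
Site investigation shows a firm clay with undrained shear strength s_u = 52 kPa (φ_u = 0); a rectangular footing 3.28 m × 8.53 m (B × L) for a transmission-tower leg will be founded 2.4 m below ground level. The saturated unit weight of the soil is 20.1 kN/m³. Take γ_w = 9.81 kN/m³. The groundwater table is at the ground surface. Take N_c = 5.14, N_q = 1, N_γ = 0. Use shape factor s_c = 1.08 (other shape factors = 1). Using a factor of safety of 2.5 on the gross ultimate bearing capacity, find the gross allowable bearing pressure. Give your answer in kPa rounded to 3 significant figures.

γ' = 20.1 − 9.81 = 10.29 kN/m³ (submerged throughout). q = 10.29 × 2.4 = 24.696 kPa.
c·N_c·s_c = 52 × 5.14 × 1.08 = 288.66 kPa
q·N_q = 24.696 × 1 = 24.696 kPa
q_ult = 288.66 + 24.696 = 313.36 kPa.
q_all = 313.36 / 2.5 = 125.34 kPa.

q_all ≈ 125 kPa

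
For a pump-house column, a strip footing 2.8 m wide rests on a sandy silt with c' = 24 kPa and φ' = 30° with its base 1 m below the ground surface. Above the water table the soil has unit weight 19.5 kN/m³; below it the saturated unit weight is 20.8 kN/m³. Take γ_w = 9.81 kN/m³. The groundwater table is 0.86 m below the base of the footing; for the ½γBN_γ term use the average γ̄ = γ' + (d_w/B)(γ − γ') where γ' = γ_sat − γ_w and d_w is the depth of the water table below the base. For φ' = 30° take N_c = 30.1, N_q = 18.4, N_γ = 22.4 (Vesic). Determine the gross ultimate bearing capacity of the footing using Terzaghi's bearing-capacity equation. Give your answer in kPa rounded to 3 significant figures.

q_ult ≈ 1510 kPa

q = γ·D_f = 19.5 × 1 = 19.5 kPa.
γ' = 10.99 kN/m³; averaging over the depth B below the base, γ̄ = γ' + (d_w/B)(γ − γ') = 13.604 kN/m³.
c·N_c = 24 × 30.1 = 722.4 kPa
q·N_q = 19.5 × 18.4 = 358.8 kPa
0.5·γ·B·N_γ = 0.5 × 13.604 × 2.8 × 22.4 = 426.61 kPa
q_ult = 722.4 + 358.8 + 426.61 = 1507.8 kPa.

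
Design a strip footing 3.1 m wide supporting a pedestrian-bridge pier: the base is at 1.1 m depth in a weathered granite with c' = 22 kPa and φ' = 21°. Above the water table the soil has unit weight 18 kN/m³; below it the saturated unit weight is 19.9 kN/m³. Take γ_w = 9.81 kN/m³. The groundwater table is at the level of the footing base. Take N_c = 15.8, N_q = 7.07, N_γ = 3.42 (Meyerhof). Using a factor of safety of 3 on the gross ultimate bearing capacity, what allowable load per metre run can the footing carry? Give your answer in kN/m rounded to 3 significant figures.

q = γ·D_f = 18 × 1.1 = 19.8 kPa.
For the ½γBN_γ term take γ' = 19.9 − 9.81 = 10.09 kN/m³ (soil below base is submerged).
c·N_c = 22 × 15.8 = 347.6 kPa
q·N_q = 19.8 × 7.07 = 139.99 kPa
0.5·γ·B·N_γ = 0.5 × 10.09 × 3.1 × 3.42 = 53.487 kPa
q_ult = 347.6 + 139.99 + 53.487 = 541.07 kPa.
Gross allowable pressure q_all = 541.07 / 3 = 180.36 kPa.
Allowable wall load = q_all × B = 180.36 × 3.1 = 559.11 kN per metre run.

≈ 559 kN/m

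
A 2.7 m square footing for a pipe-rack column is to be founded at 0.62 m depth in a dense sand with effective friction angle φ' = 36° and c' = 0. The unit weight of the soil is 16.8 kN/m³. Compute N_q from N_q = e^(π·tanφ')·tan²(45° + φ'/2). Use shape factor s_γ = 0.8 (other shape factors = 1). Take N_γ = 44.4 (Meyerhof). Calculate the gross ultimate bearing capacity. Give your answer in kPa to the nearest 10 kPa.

q_ult ≈ 1200 kPa

tan36° = 0.7265, so N_q = e^(π×0.7265)·tan²(63°) = 9.801 × 3.852 = 37.75.
Overburden at base level: q = 16.8 × 0.62 = 10.416 kPa.
Surcharge term q·N_q = 10.416 × 37.752 = 393.23 kPa; self-weight term 0.5·γ·B·N_γ·s_γ = 0.5 × 16.8 × 2.7 × 44.4 × 0.8 = 805.59 kPa.
q_ult = 393.23 + 805.59 = 1198.8 kPa.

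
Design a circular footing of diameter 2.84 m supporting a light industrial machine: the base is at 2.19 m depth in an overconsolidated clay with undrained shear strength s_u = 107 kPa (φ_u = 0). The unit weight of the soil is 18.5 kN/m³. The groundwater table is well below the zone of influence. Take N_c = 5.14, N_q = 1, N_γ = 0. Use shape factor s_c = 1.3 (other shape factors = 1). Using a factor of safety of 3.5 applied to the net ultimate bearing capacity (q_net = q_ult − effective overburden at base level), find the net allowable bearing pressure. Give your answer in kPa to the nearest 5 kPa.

q_all(net) ≈ 205 kPa

Overburden at base level: q = 18.5 × 2.19 = 40.515 kPa.
Cohesion term c·N_c·s_c = 107 × 5.14 × 1.3 = 714.97 kPa; surcharge term q·N_q = 40.515 × 1 = 40.515 kPa.
q_ult = 714.97 + 40.515 = 755.49 kPa.
Net ultimate: q_net = 755.49 − 40.515 = 714.97 kPa.
q_all(net) = 714.97 / 3.5 = 204.28 kPa.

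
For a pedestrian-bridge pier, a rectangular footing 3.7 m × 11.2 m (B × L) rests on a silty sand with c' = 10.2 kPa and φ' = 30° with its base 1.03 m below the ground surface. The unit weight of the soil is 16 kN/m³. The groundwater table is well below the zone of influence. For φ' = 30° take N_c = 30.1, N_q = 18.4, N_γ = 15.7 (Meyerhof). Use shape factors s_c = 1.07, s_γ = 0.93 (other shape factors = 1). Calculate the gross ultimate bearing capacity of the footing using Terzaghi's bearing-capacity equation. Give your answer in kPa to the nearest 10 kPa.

q_ult ≈ 1060 kPa

Overburden at base level: q = 16 × 1.03 = 16.48 kPa.
Cohesion term c·N_c·s_c = 10.2 × 30.1 × 1.07 = 328.51 kPa; surcharge term q·N_q = 16.48 × 18.4 = 303.23 kPa; self-weight term 0.5·γ·B·N_γ·s_γ = 0.5 × 16 × 3.7 × 15.7 × 0.93 = 432.19 kPa.
q_ult = 328.51 + 303.23 + 432.19 = 1063.9 kPa.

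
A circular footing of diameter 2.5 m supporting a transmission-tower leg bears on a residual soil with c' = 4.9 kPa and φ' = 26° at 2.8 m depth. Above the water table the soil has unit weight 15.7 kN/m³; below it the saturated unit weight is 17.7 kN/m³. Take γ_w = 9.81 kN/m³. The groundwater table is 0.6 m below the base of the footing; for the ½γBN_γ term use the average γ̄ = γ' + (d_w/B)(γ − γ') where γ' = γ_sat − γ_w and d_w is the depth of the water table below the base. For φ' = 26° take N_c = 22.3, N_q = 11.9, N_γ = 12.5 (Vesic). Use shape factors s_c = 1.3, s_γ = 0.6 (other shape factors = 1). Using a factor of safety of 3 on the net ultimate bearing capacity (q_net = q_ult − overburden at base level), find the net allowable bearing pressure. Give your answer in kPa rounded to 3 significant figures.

Overburden at base level: q = 15.7 × 2.8 = 43.96 kPa.
The water table is 0.6 m below the base (< B = 2.5 m), so the ½γBN_γ term uses γ̄ = γ' + (d_w/B)(γ − γ') = 7.89 + (0.6/2.5)(15.7 − 7.89) = 9.7644 kN/m³.
Cohesion term c·N_c·s_c = 4.9 × 22.3 × 1.3 = 142.05 kPa; surcharge term q·N_q = 43.96 × 11.9 = 523.12 kPa; self-weight term 0.5·γ·B·N_γ·s_γ = 0.5 × 9.7644 × 2.5 × 12.5 × 0.6 = 91.541 kPa.
q_ult = 142.05 + 523.12 + 91.541 = 756.72 kPa.
q_net = 756.72 − 43.96 = 712.76 kPa.
q_all(net) = 712.76 / 3 = 237.59 kPa.

q_all(net) ≈ 238 kPa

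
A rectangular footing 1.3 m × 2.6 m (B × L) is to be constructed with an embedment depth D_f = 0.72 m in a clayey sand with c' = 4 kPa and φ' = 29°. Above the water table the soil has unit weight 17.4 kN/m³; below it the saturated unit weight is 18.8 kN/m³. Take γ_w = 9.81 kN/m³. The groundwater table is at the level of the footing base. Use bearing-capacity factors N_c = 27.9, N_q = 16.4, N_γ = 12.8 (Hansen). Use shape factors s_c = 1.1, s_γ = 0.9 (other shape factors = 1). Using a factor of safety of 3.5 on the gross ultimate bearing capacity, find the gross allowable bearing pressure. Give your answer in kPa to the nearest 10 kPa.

Overburden at base level: q = 17.4 × 0.72 = 12.528 kPa.
Below the base the soil is submerged, so the ½γBN_γ term uses γ' = 18.8 − 9.81 = 8.99 kN/m³.
Cohesion term c·N_c·s_c = 4 × 27.9 × 1.1 = 122.76 kPa; surcharge term q·N_q = 12.528 × 16.4 = 205.46 kPa; self-weight term 0.5·γ·B·N_γ·s_γ = 0.5 × 8.99 × 1.3 × 12.8 × 0.9 = 67.317 kPa.
q_ult = 122.76 + 205.46 + 67.317 = 395.54 kPa.
q_all = 395.54 / 3.5 = 113.01 kPa.

q_all ≈ 110 kPa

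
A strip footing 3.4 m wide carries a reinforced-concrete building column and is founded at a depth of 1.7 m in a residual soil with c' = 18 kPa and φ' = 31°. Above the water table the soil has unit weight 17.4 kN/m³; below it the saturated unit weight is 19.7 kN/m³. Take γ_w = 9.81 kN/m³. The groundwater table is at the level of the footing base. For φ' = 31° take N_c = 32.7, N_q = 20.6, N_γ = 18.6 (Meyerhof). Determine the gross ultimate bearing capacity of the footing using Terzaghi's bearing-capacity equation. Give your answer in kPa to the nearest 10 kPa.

q = γ·D_f = 17.4 × 1.7 = 29.58 kPa.
For the ½γBN_γ term take γ' = 19.7 − 9.81 = 9.89 kN/m³ (soil below base is submerged).
c·N_c = 18 × 32.7 = 588.6 kPa
q·N_q = 29.58 × 20.6 = 609.35 kPa
0.5·γ·B·N_γ = 0.5 × 9.89 × 3.4 × 18.6 = 312.72 kPa
q_ult = 588.6 + 609.35 + 312.72 = 1510.7 kPa.

q_ult ≈ 1510 kPa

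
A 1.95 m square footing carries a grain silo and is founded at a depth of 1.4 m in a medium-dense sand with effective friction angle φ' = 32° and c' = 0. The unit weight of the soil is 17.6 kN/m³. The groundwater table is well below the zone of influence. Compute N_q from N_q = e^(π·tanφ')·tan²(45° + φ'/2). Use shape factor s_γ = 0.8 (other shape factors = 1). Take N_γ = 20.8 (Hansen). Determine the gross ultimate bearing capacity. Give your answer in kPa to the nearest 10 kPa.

q_ult ≈ 860 kPa

tan32° = 0.6249, so N_q = e^(π×0.6249)·tan²(61°) = 7.121 × 3.255 = 23.18.
Effective surcharge at the founding depth q = γ·D_f = 17.6 × 1.4 = 24.64 kPa.
q_ult = q·N_q + 0.5·γ·B·N_γ·s_γ
     = 24.64 × 23.177 + 0.5 × 17.6 × 1.95 × 20.8 × 0.8
     = 571.08 + 285.54 = 856.62 kPa.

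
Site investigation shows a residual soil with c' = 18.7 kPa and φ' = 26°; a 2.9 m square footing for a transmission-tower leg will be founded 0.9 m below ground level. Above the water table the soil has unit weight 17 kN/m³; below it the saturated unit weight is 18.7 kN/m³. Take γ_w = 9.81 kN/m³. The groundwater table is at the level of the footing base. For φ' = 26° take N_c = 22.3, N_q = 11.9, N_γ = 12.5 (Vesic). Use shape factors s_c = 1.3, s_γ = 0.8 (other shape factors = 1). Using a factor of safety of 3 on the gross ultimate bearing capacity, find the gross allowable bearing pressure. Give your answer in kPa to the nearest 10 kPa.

q_all ≈ 280 kPa

Effective surcharge at the founding depth q = γ·D_f = 17 × 0.9 = 15.3 kPa.
The water table coincides with the base, so in the self-weight term γ → γ' = 8.89 kN/m³.
q_ult = c·N_c·s_c + q·N_q + 0.5·γ·B·N_γ·s_γ
     = 18.7 × 22.3 × 1.3 + 15.3 × 11.9 + 0.5 × 8.89 × 2.9 × 12.5 × 0.8
     = 542.11 + 182.07 + 128.9 = 853.09 kPa.
q_all = 853.09 / 3 = 284.36 kPa.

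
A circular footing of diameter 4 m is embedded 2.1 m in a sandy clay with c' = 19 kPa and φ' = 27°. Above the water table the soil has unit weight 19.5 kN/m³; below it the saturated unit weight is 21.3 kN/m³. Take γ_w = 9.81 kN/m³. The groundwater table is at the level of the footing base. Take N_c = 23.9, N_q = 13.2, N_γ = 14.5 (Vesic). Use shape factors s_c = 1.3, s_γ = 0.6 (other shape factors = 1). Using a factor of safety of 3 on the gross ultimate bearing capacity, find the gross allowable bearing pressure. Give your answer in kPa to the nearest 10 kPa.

q_all ≈ 440 kPa

Effective surcharge at the founding depth q = γ·D_f = 19.5 × 2.1 = 40.95 kPa.
The water table coincides with the base, so in the self-weight term γ → γ' = 11.49 kN/m³.
q_ult = c·N_c·s_c + q·N_q + 0.5·γ·B·N_γ·s_γ
     = 19 × 23.9 × 1.3 + 40.95 × 13.2 + 0.5 × 11.49 × 4 × 14.5 × 0.6
     = 590.33 + 540.54 + 199.93 = 1330.8 kPa.
q_all = 1330.8 / 3 = 443.6 kPa.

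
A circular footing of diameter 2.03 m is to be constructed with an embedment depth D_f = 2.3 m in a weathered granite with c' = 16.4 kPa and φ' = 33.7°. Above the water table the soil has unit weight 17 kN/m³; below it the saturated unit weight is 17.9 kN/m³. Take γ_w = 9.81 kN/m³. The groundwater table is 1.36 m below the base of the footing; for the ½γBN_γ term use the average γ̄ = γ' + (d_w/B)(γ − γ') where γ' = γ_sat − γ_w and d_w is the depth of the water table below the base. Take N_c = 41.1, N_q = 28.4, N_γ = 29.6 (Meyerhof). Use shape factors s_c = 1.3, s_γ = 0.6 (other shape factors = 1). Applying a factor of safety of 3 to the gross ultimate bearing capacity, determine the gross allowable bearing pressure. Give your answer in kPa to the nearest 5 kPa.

Effective surcharge at the founding depth q = γ·D_f = 17 × 2.3 = 39.1 kPa.
With d_w = 1.36 m < B, γ̄ = 8.09 + (1.36/2.03) × (17 − 8.09) = 14.059 kN/m³.
q_ult = c·N_c·s_c + q·N_q + 0.5·γ·B·N_γ·s_γ
     = 16.4 × 41.1 × 1.3 + 39.1 × 28.4 + 0.5 × 14.059 × 2.03 × 29.6 × 0.6
     = 876.25 + 1110.4 + 253.44 = 2240.1 kPa.
q_all = q_ult / FS = 2240.1 / 3 = 746.71 kPa.

q_all ≈ 745 kPa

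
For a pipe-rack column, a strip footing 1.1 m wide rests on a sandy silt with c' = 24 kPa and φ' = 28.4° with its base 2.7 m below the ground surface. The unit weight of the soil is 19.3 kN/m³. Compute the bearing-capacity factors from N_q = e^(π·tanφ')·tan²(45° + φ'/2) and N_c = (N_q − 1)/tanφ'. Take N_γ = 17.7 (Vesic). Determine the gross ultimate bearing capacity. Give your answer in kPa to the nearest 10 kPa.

q_ult ≈ 1630 kPa

tan28.4° = 0.5407, so N_q = e^(π×0.5407)·tan²(59.2°) = 5.467 × 2.814 = 15.38.
N_c = (15.38 − 1)/tan28.4° = 26.6.
Overburden at base level: q = 19.3 × 2.7 = 52.11 kPa.
Cohesion term c·N_c = 24 × 26.601 = 638.43 kPa; surcharge term q·N_q = 52.11 × 15.383 = 801.62 kPa; self-weight term 0.5·γ·B·N_γ = 0.5 × 19.3 × 1.1 × 17.7 = 187.89 kPa.
q_ult = 638.43 + 801.62 + 187.89 = 1627.9 kPa.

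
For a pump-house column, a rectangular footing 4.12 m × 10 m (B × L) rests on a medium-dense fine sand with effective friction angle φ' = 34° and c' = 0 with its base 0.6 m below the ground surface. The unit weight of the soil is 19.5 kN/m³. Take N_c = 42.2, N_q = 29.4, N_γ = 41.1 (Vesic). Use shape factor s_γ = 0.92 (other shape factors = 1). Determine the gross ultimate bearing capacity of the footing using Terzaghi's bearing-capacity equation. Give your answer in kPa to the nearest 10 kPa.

q_ult ≈ 1860 kPa

q = γ·D_f = 19.5 × 0.6 = 11.7 kPa.
q·N_q = 11.7 × 29.4 = 343.98 kPa
0.5·γ·B·N_γ·s_γ = 0.5 × 19.5 × 4.12 × 41.1 × 0.92 = 1518.9 kPa
q_ult = 343.98 + 1518.9 = 1862.9 kPa.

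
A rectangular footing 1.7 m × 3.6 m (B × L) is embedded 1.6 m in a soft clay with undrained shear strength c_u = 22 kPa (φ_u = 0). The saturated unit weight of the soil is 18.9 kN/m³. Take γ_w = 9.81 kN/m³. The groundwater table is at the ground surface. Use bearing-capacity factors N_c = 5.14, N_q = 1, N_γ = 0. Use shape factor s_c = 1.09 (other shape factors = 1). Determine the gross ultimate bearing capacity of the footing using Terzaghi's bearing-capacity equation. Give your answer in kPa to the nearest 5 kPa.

q_ult ≈ 140 kPa

γ' = 18.9 − 9.81 = 9.09 kN/m³ (submerged throughout). q = 9.09 × 1.6 = 14.544 kPa.
c·N_c·s_c = 22 × 5.14 × 1.09 = 123.26 kPa
q·N_q = 14.544 × 1 = 14.544 kPa
q_ult = 123.26 + 14.544 = 137.8 kPa.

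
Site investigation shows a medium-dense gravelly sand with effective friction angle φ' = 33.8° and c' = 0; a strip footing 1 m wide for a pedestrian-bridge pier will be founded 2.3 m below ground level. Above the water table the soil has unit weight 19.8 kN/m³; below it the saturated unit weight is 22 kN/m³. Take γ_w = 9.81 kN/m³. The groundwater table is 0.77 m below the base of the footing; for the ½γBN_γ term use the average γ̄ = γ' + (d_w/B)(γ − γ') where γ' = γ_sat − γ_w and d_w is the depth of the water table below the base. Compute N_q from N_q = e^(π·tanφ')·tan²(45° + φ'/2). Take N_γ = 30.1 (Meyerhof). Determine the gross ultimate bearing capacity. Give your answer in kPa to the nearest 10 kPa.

q_ult ≈ 1580 kPa

tan33.8° = 0.6694, so N_q = e^(π×0.6694)·tan²(61.9°) = 8.192 × 3.508 = 28.73.
q = γ·D_f = 19.8 × 2.3 = 45.54 kPa.
γ' = 12.19 kN/m³; averaging over the depth B below the base, γ̄ = γ' + (d_w/B)(γ − γ') = 18.05 kN/m³.
q·N_q = 45.54 × 28.732 = 1308.5 kPa
0.5·γ·B·N_γ = 0.5 × 18.05 × 1 × 30.1 = 271.65 kPa
q_ult = 1308.5 + 271.65 = 1580.1 kPa.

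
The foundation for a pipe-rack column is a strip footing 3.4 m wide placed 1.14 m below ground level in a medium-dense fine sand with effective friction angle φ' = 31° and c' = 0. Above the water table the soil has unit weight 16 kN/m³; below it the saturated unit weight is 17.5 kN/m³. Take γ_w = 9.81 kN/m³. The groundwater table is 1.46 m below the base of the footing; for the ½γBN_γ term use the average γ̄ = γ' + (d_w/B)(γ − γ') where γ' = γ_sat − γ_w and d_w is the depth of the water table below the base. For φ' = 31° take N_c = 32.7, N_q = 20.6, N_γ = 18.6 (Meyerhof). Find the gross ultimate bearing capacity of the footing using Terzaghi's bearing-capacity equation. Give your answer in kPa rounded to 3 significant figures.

q_ult ≈ 732 kPa

Effective surcharge at the founding depth q = γ·D_f = 16 × 1.14 = 18.24 kPa.
With d_w = 1.46 m < B, γ̄ = 7.69 + (1.46/3.4) × (16 − 7.69) = 11.258 kN/m³.
q_ult = q·N_q + 0.5·γ·B·N_γ
     = 18.24 × 20.6 + 0.5 × 11.258 × 3.4 × 18.6
     = 375.74 + 355.99 = 731.73 kPa.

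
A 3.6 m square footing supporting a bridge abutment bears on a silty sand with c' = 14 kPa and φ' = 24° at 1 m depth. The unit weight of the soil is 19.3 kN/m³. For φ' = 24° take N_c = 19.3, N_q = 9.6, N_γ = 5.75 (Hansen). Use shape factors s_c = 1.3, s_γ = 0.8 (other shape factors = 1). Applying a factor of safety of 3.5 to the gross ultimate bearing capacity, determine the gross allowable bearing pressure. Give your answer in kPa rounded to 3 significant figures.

q_all ≈ 199 kPa

Overburden at base level: q = 19.3 × 1 = 19.3 kPa.
Cohesion term c·N_c·s_c = 14 × 19.3 × 1.3 = 351.26 kPa; surcharge term q·N_q = 19.3 × 9.6 = 185.28 kPa; self-weight term 0.5·γ·B·N_γ·s_γ = 0.5 × 19.3 × 3.6 × 5.75 × 0.8 = 159.8 kPa.
q_ult = 351.26 + 185.28 + 159.8 = 696.34 kPa.
q_all = q_ult / FS = 696.34 / 3.5 = 198.96 kPa.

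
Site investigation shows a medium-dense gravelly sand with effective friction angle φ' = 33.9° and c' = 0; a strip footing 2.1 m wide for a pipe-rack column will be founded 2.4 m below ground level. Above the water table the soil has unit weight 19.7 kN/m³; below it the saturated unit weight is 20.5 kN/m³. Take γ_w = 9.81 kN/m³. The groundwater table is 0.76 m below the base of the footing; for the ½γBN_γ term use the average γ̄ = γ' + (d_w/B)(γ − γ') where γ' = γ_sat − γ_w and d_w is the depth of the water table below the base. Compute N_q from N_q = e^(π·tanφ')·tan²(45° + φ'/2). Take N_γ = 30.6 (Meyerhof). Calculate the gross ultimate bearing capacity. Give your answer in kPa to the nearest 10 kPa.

q_ult ≈ 1820 kPa

tan33.9° = 0.672, so N_q = e^(π×0.672)·tan²(61.95°) = 8.257 × 3.522 = 29.08.
Effective surcharge at the founding depth q = γ·D_f = 19.7 × 2.4 = 47.28 kPa.
With d_w = 0.76 m < B, γ̄ = 10.69 + (0.76/2.1) × (19.7 − 10.69) = 13.951 kN/m³.
q_ult = q·N_q + 0.5·γ·B·N_γ
     = 47.28 × 29.083 + 0.5 × 13.951 × 2.1 × 30.6
     = 1375.1 + 448.24 = 1823.3 kPa.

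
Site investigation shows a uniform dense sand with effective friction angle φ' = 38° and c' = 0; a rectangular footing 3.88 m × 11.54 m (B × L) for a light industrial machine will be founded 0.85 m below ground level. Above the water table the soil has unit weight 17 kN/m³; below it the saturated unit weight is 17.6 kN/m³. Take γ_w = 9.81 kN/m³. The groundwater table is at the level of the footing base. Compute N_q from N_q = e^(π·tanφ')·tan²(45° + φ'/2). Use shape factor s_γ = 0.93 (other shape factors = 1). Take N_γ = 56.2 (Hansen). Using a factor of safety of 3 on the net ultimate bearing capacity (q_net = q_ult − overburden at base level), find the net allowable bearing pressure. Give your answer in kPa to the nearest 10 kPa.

q_all(net) ≈ 490 kPa

N_q = e^(π·tan38°)·tan²(64°) = 48.93.
q = γ·D_f = 17 × 0.85 = 14.45 kPa.
For the ½γBN_γ term take γ' = 17.6 − 9.81 = 7.79 kN/m³ (soil below base is submerged).
q·N_q = 14.45 × 48.933 = 707.09 kPa
0.5·γ·B·N_γ·s_γ = 0.5 × 7.79 × 3.88 × 56.2 × 0.93 = 789.88 kPa
q_ult = 707.09 + 789.88 = 1497 kPa.
q_net = 1497 − 14.45 = 1482.5 kPa.
q_all(net) = 1482.5 / 3 = 494.17 kPa.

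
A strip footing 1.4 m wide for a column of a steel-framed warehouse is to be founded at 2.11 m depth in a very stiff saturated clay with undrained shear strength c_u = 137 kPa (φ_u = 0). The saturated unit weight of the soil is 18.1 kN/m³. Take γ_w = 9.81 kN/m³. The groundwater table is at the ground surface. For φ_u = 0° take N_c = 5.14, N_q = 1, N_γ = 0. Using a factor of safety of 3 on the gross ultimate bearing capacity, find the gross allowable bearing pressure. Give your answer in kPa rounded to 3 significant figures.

q_all ≈ 241 kPa

With the water table at the surface the whole profile is submerged: γ' = 18.1 − 9.81 = 8.29 kN/m³, so q = γ'·D_f = 17.492 kPa.
q_ult = c·N_c + q·N_q
     = 137 × 5.14 + 17.492 × 1
     = 704.18 + 17.492 = 721.67 kPa.
q_all = 721.67 / 3 = 240.56 kPa.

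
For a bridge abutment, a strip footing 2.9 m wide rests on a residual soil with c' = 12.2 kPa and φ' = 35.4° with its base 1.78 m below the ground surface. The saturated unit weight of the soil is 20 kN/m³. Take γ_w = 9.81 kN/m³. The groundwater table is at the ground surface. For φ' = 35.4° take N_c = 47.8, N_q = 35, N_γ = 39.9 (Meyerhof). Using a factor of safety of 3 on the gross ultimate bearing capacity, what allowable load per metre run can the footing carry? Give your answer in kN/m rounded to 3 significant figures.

≈ 1750 kN/m

γ' = 20 − 9.81 = 10.19 kN/m³ (submerged throughout). q = 10.19 × 1.78 = 18.138 kPa; the same γ' applies in the ½γBN_γ term.
c·N_c = 12.2 × 47.8 = 583.16 kPa
q·N_q = 18.138 × 35 = 634.84 kPa
0.5·γ·B·N_γ = 0.5 × 10.19 × 2.9 × 39.9 = 589.54 kPa
q_ult = 583.16 + 634.84 + 589.54 = 1807.5 kPa.
Gross allowable pressure q_all = 1807.5 / 3 = 602.51 kPa.
Allowable wall load = q_all × B = 602.51 × 2.9 = 1747.3 kN per metre run.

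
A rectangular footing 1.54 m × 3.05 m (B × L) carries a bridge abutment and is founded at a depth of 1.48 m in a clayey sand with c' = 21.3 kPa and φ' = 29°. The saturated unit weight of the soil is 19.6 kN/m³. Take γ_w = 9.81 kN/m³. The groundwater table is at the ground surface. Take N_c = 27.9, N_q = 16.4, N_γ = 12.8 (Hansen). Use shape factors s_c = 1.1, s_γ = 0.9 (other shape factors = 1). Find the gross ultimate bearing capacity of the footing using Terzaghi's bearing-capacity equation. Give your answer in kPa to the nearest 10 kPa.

Water table at ground surface, so effective unit weight γ' = 19.6 − 9.81 = 9.79 kN/m³ is used throughout; overburden q = 9.79 × 1.48 = 14.489 kPa; the same γ' applies in the ½γBN_γ term.
Cohesion term c·N_c·s_c = 21.3 × 27.9 × 1.1 = 653.7 kPa; surcharge term q·N_q = 14.489 × 16.4 = 237.62 kPa; self-weight term 0.5·γ·B·N_γ·s_γ = 0.5 × 9.79 × 1.54 × 12.8 × 0.9 = 86.841 kPa.
q_ult = 653.7 + 237.62 + 86.841 = 978.16 kPa.

q_ult ≈ 980 kPa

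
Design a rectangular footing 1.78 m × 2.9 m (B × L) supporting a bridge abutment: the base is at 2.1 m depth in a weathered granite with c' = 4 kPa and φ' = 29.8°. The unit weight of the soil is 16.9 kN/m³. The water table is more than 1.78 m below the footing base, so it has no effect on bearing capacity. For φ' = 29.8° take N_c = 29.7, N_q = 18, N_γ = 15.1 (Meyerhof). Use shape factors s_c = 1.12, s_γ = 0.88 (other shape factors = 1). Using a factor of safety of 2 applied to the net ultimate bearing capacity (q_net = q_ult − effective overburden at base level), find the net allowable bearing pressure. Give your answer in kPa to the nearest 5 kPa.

Effective surcharge at the founding depth q = γ·D_f = 16.9 × 2.1 = 35.49 kPa.
q_ult = c·N_c·s_c + q·N_q + 0.5·γ·B·N_γ·s_γ
     = 4 × 29.7 × 1.12 + 35.49 × 18 + 0.5 × 16.9 × 1.78 × 15.1 × 0.88
     = 133.06 + 638.82 + 199.86 = 971.74 kPa.
Net ultimate: q_net = 971.74 − 35.49 = 936.25 kPa.
q_all(net) = 936.25 / 2 = 468.13 kPa.

q_all(net) ≈ 470 kPa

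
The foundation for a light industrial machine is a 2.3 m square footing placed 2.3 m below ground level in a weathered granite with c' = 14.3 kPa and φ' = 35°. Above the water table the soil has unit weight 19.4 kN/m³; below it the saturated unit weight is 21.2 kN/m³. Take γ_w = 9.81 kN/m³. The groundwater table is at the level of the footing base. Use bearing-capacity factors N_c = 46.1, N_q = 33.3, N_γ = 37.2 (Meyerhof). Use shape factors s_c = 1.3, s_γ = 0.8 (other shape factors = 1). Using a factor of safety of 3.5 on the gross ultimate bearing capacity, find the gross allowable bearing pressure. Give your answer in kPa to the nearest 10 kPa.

q_all ≈ 780 kPa

Effective surcharge at the founding depth q = γ·D_f = 19.4 × 2.3 = 44.62 kPa.
The water table coincides with the base, so in the self-weight term γ → γ' = 11.39 kN/m³.
q_ult = c·N_c·s_c + q·N_q + 0.5·γ·B·N_γ·s_γ
     = 14.3 × 46.1 × 1.3 + 44.62 × 33.3 + 0.5 × 11.39 × 2.3 × 37.2 × 0.8
     = 857 + 1485.8 + 389.81 = 2732.7 kPa.
q_all = 2732.7 / 3.5 = 780.76 kPa.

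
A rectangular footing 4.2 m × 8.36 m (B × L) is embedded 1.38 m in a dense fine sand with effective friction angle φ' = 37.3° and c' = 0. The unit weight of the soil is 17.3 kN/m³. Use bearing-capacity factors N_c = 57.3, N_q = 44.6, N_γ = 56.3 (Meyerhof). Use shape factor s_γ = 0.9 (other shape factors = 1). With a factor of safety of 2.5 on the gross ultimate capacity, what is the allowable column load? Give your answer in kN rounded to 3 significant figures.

P_all ≈ 40800 kN

q = γ·D_f = 17.3 × 1.38 = 23.874 kPa.
q·N_q = 23.874 × 44.6 = 1064.8 kPa
0.5·γ·B·N_γ·s_γ = 0.5 × 17.3 × 4.2 × 56.3 × 0.9 = 1840.8 kPa
q_ult = 1064.8 + 1840.8 = 2905.6 kPa.
Gross allowable pressure q_all = 2905.6 / 2.5 = 1162.2 kPa.
Footing area = 35.112 m², so allowable column load = 1162.2 × 35.112 = 40809 kN.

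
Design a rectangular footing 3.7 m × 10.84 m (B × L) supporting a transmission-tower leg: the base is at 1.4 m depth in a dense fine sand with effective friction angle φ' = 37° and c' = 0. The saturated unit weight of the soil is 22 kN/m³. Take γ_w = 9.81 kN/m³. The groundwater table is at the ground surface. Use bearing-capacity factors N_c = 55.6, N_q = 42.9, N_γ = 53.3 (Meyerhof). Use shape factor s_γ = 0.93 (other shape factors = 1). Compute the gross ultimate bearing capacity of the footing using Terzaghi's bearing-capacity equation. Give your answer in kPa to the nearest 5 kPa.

q_ult ≈ 1850 kPa

With the water table at the surface the whole profile is submerged: γ' = 22 − 9.81 = 12.19 kN/m³, so q = γ'·D_f = 17.066 kPa; the same γ' applies in the ½γBN_γ term.
q_ult = q·N_q + 0.5·γ·B·N_γ·s_γ
     = 17.066 × 42.9 + 0.5 × 12.19 × 3.7 × 53.3 × 0.93
     = 732.13 + 1117.9 = 1850 kPa.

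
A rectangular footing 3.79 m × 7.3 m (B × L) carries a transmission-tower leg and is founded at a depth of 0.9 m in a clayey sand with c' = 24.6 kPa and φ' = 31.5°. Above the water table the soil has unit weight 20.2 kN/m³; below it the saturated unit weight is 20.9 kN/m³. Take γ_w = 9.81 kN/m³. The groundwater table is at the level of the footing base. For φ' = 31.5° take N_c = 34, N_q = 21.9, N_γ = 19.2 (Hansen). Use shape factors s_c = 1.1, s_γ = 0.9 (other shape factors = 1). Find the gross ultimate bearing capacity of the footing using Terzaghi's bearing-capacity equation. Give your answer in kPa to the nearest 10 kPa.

q_ult ≈ 1680 kPa

Overburden at base level: q = 20.2 × 0.9 = 18.18 kPa.
Below the base the soil is submerged, so the ½γBN_γ term uses γ' = 20.9 − 9.81 = 11.09 kN/m³.
Cohesion term c·N_c·s_c = 24.6 × 34 × 1.1 = 920.04 kPa; surcharge term q·N_q = 18.18 × 21.9 = 398.14 kPa; self-weight term 0.5·γ·B·N_γ·s_γ = 0.5 × 11.09 × 3.79 × 19.2 × 0.9 = 363.15 kPa.
q_ult = 920.04 + 398.14 + 363.15 = 1681.3 kPa.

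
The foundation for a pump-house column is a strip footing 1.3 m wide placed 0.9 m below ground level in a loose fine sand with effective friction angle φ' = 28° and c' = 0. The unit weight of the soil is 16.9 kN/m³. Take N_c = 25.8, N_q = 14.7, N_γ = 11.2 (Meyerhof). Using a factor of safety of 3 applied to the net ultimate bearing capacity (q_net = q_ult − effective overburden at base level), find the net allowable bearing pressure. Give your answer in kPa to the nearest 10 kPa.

q_all(net) ≈ 110 kPa

q = γ·D_f = 16.9 × 0.9 = 15.21 kPa.
q·N_q = 15.21 × 14.7 = 223.59 kPa
0.5·γ·B·N_γ = 0.5 × 16.9 × 1.3 × 11.2 = 123.03 kPa
q_ult = 223.59 + 123.03 = 346.62 kPa.
Net ultimate: q_net = 346.62 − 15.21 = 331.41 kPa.
q_all(net) = 331.41 / 3 = 110.47 kPa.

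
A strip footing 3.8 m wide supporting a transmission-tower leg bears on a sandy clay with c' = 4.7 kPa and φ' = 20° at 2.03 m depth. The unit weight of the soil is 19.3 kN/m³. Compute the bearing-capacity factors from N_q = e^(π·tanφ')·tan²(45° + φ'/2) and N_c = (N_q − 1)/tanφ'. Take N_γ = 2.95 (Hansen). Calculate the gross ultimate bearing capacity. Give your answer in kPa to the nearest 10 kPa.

q_ult ≈ 430 kPa

tan20° = 0.364, so N_q = e^(π×0.364)·tan²(55°) = 3.138 × 2.04 = 6.4.
N_c = (6.4 − 1)/tan20° = 14.83.
Effective surcharge at the founding depth q = γ·D_f = 19.3 × 2.03 = 39.179 kPa.
q_ult = c·N_c + q·N_q + 0.5·γ·B·N_γ
     = 4.7 × 14.835 + 39.179 × 6.3994 + 0.5 × 19.3 × 3.8 × 2.95
     = 69.723 + 250.72 + 108.18 = 428.62 kPa.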